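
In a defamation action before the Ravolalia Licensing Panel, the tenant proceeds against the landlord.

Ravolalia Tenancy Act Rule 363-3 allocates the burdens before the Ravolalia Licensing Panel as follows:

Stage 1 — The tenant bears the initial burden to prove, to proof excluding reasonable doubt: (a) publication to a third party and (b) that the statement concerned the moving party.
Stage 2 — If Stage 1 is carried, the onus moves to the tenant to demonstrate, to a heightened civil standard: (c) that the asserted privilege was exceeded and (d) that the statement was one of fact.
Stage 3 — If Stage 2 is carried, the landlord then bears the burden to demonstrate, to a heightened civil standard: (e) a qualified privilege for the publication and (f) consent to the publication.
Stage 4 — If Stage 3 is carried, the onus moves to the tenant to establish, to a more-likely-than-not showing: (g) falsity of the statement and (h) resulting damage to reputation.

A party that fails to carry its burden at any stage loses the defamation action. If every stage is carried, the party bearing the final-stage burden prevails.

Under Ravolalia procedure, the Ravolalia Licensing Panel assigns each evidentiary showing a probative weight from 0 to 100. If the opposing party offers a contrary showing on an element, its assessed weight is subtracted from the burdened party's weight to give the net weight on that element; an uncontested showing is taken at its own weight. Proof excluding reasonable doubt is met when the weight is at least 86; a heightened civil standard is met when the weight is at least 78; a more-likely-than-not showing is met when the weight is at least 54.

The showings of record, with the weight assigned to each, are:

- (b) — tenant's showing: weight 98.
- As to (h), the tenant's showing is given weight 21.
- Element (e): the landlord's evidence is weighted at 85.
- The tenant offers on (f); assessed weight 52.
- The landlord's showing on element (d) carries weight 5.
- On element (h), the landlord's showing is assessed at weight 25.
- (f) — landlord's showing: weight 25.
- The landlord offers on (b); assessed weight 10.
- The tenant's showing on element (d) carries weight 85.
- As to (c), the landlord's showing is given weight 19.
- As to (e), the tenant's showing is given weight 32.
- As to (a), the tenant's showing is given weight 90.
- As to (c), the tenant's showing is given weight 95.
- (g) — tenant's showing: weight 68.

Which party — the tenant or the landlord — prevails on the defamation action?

landlord

At Stage 1 the tenant must meet proof excluding reasonable doubt (weight is at least 86): on (a) the weight is 90, which does reach 86, so (a) meets the standard; on (b) the weight is 98 less the opposing 10 gives net 88, which does reach 86, so (b) meets the standard.
  Stage 1 carried; the burden remains with the tenant.
At Stage 2 the tenant must meet a heightened civil standard (weight is at least 78): on (c) the weight is 95 less the opposing 19 gives net 76, < 78, so (c) does not meet the standard; on (d) the weight is 85 less the opposing 5 gives net 80, ≥ 78, so (d) meets the standard.
  Not every element is met, so the tenant fails to carry Stage 2.
The analysis ends at Stage 2; the landlord prevails.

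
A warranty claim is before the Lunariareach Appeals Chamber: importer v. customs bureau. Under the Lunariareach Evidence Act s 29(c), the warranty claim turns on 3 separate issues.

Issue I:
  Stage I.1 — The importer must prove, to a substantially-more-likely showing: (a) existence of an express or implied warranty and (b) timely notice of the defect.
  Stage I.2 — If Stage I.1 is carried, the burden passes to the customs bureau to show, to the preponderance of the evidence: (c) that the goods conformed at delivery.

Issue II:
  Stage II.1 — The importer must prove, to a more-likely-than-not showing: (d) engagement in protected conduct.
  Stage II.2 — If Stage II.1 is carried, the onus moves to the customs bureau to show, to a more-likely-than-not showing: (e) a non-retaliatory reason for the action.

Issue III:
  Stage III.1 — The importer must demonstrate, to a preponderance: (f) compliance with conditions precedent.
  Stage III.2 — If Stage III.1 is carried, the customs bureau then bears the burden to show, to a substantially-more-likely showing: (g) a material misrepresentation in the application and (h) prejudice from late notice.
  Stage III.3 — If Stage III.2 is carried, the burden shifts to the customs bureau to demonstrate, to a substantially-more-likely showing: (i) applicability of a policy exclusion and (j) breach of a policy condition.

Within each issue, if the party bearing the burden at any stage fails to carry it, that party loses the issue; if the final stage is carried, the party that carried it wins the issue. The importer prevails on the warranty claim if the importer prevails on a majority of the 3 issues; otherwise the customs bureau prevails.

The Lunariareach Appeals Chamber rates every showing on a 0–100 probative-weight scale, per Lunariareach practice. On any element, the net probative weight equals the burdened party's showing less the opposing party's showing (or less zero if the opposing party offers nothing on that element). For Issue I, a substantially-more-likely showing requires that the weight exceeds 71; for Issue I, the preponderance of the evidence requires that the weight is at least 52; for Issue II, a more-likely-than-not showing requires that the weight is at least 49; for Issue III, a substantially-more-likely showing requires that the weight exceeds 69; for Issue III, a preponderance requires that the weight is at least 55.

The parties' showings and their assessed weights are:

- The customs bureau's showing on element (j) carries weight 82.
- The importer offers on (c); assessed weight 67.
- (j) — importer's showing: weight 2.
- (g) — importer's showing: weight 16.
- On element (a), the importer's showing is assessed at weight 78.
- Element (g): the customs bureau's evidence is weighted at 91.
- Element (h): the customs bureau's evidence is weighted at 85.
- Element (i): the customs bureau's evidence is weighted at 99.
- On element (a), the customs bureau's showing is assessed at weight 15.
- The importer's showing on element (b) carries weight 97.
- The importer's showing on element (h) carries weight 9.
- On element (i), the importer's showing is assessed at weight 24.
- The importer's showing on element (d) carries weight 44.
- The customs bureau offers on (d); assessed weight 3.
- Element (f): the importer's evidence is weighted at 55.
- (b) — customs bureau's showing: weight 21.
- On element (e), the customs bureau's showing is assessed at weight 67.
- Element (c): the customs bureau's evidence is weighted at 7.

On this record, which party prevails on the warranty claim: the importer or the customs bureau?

customs bureau

— Issue I —
At Stage I.1 the importer must meet a substantially-more-likely showing (weight exceeds 71): on (a) the weight is 78 less the opposing 15 gives net 63, ≤ 71, so (a) does not meet the standard; on (b) the weight is 97 less the opposing 21 gives net 76, > 71, so (b) meets the standard.
  Stage I.1 not carried; the importer fails its burden.
So the customs bureau prevails on this issue.
— Issue II —
Stage II.1 — burden on importer; standard: a more-likely-than-not showing (weight is at least 49).
    (d): 44 − 3 = 41 < 49 [not met]
  The importer does not carry Stage II.1.
The customs bureau prevails on this issue.
— Issue III —
Stage III.1 (importer, a preponderance, weight is at least 55): (f) 55 ≥ 55 — meets.
  Stage III.1 carried; the burden shifts to the customs bureau.
Stage III.2 (customs bureau, a substantially-more-likely showing, weight exceeds 69): (g) net 91−16=75 > 69 — meets; (h) net 85−9=76 > 69 — meets.
  Stage III.2 carried; the burden remains with the customs bureau.
Stage III.3 (customs bureau, a substantially-more-likely showing, weight exceeds 69): (i) net 99−24=75 > 69 — meets; (j) net 82−2=80 > 69 — meets.
  Stage III.3 carried; the final stage is satisfied.
Every stage carried; the customs bureau prevails on this issue.
Per-issue: Issue I → customs bureau; Issue II → customs bureau; Issue III → customs bureau. The importer must prevail on a majority of issues; overall, the customs bureau prevails.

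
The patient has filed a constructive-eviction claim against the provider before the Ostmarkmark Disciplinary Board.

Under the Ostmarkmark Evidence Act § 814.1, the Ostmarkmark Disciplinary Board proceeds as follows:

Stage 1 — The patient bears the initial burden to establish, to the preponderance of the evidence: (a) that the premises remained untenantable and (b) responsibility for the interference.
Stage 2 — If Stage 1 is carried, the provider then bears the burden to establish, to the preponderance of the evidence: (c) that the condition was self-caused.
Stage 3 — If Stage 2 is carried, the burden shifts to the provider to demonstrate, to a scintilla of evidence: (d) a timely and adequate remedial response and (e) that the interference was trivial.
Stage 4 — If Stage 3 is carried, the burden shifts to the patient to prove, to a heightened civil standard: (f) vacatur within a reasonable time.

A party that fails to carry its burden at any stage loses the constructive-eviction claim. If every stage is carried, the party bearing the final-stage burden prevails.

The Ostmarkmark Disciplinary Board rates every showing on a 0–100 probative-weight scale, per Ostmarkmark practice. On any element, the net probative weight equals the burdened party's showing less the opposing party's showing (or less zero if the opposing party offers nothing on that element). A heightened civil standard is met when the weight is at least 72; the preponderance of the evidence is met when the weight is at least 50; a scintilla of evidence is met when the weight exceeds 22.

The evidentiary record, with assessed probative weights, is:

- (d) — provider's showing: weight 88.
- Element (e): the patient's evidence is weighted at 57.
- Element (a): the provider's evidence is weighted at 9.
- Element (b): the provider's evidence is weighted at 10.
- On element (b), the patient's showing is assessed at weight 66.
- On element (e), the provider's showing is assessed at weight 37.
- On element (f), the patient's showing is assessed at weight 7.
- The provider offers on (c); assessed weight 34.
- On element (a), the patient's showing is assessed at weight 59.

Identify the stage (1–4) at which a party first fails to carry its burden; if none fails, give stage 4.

At Stage 1 the patient must meet the preponderance of the evidence (weight is at least 50): on (a) the weight is 59 less the opposing 9 gives net 50, ≥ 50, so (a) meets the standard; on (b) the weight is 66 less the opposing 10 gives net 56, which does reach 50, so (b) meets the standard.
  The patient carries Stage 1; the provider now bears the burden.
At Stage 2 the provider must meet the preponderance of the evidence (weight is at least 50): on (c) the weight is 34, < 50, so (c) does not meet the standard.
  Stage 2 not carried; the provider fails its burden.
The patient prevails.

stage 2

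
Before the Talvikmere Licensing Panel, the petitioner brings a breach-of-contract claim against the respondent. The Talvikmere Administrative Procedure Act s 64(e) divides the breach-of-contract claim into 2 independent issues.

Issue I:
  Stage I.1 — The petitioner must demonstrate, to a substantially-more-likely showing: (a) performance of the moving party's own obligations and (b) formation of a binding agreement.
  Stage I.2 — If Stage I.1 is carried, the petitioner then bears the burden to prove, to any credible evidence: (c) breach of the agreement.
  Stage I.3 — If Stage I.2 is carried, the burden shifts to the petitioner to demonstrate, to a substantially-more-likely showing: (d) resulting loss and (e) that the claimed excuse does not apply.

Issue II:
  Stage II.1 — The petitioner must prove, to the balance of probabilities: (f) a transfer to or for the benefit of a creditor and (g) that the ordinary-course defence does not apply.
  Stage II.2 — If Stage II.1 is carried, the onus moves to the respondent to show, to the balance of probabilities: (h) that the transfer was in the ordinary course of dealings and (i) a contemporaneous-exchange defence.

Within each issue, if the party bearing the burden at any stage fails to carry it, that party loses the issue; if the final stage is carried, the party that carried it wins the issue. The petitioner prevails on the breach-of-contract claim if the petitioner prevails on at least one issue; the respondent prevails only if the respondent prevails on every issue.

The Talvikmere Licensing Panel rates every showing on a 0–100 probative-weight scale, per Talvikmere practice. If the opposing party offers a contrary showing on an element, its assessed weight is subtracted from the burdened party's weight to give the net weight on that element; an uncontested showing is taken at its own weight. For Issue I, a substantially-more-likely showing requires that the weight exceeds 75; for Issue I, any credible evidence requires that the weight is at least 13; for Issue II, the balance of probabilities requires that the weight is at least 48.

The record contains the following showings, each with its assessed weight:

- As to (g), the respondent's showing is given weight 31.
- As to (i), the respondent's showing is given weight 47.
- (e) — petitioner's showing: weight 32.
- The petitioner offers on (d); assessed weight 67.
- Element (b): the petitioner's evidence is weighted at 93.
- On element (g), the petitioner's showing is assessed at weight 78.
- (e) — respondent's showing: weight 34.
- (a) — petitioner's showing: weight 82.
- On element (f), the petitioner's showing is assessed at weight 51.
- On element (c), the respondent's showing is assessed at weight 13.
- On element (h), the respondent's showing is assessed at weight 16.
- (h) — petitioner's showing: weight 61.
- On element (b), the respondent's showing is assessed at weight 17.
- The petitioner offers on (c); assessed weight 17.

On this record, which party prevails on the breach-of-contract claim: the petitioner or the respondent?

respondent

— Issue I —
Stage I.1 (petitioner, a substantially-more-likely showing, weight exceeds 75): (a) 82 > 75 — meets; (b) net 93−17=76 > 75 — meets.
  All elements met. The petitioner retains the burden for Stage I.2.
Stage I.2 (petitioner, any credible evidence, weight is at least 13): (c) net 17−13=4 < 13 — fails.
  Not every element is met, so the petitioner fails to carry Stage I.2.
The analysis ends at Stage I.2; the respondent prevails on this issue.
— Issue II —
Stage II.1 — burden on petitioner; standard: the balance of probabilities (weight is at least 48).
    (f): 51 ≥ 48 [met]
    (g): 78 − 31 = 47 < 48 [not met]
  Stage II.1 not carried; the petitioner fails its burden.
The analysis ends at Stage II.1; the respondent prevails on this issue.
Per-issue: Issue I → respondent; Issue II → respondent. The petitioner must prevail on at least one issue; overall, the respondent prevails.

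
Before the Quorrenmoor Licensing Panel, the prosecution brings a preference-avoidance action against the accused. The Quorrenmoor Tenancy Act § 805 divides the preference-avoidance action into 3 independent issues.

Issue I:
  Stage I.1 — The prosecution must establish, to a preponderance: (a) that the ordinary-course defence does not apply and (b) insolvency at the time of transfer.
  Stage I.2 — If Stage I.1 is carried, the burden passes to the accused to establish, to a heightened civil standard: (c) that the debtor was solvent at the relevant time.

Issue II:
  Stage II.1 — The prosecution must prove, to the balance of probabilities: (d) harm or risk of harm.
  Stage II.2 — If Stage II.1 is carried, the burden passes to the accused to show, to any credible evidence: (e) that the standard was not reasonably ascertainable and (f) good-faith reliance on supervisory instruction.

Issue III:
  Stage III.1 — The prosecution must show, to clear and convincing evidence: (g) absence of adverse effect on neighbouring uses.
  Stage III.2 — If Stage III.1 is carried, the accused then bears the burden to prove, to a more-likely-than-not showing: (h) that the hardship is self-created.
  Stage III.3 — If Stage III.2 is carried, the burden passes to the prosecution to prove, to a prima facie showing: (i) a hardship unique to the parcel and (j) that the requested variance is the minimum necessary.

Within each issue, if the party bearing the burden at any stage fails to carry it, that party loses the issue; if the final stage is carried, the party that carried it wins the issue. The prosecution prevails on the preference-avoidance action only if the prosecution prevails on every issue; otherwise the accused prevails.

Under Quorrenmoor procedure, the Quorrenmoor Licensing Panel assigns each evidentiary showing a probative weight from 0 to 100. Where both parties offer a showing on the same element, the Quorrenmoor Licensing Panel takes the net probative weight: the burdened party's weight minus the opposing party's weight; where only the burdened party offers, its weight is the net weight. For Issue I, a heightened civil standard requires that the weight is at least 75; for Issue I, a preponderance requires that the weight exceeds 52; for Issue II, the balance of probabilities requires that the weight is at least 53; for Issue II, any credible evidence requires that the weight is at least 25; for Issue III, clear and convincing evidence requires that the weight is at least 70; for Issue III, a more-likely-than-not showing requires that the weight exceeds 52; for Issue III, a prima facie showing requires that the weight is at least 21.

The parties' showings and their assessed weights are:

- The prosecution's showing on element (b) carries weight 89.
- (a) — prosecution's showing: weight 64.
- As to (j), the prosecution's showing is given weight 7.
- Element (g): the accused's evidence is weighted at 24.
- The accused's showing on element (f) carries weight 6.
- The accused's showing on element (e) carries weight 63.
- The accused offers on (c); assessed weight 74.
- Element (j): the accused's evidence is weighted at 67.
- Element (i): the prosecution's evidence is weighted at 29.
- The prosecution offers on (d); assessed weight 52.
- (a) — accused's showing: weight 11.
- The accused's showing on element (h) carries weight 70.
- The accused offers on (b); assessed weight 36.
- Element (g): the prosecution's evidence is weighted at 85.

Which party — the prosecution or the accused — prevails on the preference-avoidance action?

— Issue I —
At Stage I.1 the prosecution must meet a preponderance (weight exceeds 52): on (a) the weight is 64 less the opposing 11 gives net 53, which does exceed 52, so (a) meets the standard; on (b) the weight is 89 less the opposing 36 gives net 53, which does exceed 52, so (b) meets the standard.
  The prosecution carries Stage I.1; the accused now bears the burden.
At Stage I.2 the accused must meet a heightened civil standard (weight is at least 75): on (c) the weight is 74, < 75, so (c) does not meet the standard.
  The accused does not carry Stage I.2.
The prosecution prevails on this issue.
— Issue II —
Stage II.1 (prosecution, the balance of probabilities, weight is at least 53): (d) 52 < 53 — fails.
  Not every element is met, so the prosecution fails to carry Stage II.1.
The analysis ends at Stage II.1; the accused prevails on this issue.
— Issue III —
Stage III.1 (prosecution, clear and convincing evidence, weight is at least 70): (g) net 85−24=61 < 70 — fails.
  The prosecution does not carry Stage III.1.
The accused prevails on this issue.
Per-issue: Issue I → prosecution; Issue II → accused; Issue III → accused. The prosecution must prevail on every issue; overall, the accused prevails.

accused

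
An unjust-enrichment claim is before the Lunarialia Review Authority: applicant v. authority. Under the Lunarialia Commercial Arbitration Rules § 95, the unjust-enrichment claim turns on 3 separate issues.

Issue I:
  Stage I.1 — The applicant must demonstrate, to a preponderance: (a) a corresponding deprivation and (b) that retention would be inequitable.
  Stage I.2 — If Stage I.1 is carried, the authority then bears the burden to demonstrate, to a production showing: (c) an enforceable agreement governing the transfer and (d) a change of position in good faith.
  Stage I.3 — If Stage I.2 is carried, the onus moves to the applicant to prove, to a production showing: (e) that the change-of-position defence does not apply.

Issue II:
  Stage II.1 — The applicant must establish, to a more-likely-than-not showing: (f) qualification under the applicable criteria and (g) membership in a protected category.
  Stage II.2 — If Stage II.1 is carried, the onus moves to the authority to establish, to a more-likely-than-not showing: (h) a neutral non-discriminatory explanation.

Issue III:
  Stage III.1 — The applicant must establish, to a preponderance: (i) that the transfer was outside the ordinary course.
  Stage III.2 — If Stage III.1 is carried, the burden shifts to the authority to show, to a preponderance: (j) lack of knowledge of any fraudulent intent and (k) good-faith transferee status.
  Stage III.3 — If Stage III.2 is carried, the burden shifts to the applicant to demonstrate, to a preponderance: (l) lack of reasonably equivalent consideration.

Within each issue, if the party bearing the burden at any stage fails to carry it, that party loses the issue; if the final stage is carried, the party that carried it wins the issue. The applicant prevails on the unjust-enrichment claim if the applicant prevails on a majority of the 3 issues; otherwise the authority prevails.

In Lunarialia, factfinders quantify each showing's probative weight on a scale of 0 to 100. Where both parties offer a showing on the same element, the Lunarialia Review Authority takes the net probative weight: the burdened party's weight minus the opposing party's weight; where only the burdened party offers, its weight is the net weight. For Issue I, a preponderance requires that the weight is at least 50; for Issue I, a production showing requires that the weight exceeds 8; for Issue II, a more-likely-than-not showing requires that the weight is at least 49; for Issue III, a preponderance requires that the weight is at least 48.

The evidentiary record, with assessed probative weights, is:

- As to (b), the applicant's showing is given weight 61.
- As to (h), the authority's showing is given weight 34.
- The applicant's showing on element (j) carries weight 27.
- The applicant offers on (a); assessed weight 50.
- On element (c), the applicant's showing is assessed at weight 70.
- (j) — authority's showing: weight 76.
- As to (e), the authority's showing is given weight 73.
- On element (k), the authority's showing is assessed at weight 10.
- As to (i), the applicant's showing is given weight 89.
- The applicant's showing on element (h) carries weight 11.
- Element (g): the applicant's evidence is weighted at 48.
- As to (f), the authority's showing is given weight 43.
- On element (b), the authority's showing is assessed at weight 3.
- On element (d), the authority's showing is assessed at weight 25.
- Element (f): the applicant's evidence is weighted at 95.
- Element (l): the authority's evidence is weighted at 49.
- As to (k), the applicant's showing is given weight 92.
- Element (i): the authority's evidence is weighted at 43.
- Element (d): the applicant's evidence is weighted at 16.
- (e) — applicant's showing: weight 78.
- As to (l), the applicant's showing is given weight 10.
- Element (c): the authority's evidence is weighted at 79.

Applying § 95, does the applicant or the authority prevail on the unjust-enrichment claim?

authority

— Issue I —
At Stage I.1 the applicant must meet a preponderance (weight is at least 50): on (a) the weight is 50, ≥ 50, so (a) meets the standard; on (b) the weight is 61 less the opposing 3 gives net 58, ≥ 50, so (b) meets the standard.
  Stage I.1 carried; the burden shifts to the authority.
At Stage I.2 the authority must meet a production showing (weight exceeds 8): on (c) the weight is 79 less the opposing 70 gives net 9, > 8, so (c) meets the standard; on (d) the weight is 25 less the opposing 16 gives net 9, > 8, so (d) meets the standard.
  All elements met. The burden passes to the applicant.
At Stage I.3 the applicant must meet a production showing (weight exceeds 8): on (e) the weight is 78 less the opposing 73 gives net 5, which does not exceed 8, so (e) does not meet the standard.
  The applicant does not carry Stage I.3.
The authority prevails on this issue.
— Issue II —
Stage II.1 — burden on applicant; standard: a more-likely-than-not showing (weight is at least 49).
    (f): 95 − 43 = 52 ≥ 49 [met]
    (g): 48 < 49 [not met]
  Stage II.1 not carried; the applicant fails its burden.
The analysis ends at Stage II.1; the authority prevails on this issue.
— Issue III —
Stage III.1 — burden on applicant; standard: a preponderance (weight is at least 48).
    (i): 89 − 43 = 46 < 48 [not met]
  Stage III.1 not carried; the applicant fails its burden.
So the authority prevails on this issue.
Per-issue: Issue I → authority; Issue II → authority; Issue III → authority. The applicant must prevail on a majority of issues; overall, the authority prevails.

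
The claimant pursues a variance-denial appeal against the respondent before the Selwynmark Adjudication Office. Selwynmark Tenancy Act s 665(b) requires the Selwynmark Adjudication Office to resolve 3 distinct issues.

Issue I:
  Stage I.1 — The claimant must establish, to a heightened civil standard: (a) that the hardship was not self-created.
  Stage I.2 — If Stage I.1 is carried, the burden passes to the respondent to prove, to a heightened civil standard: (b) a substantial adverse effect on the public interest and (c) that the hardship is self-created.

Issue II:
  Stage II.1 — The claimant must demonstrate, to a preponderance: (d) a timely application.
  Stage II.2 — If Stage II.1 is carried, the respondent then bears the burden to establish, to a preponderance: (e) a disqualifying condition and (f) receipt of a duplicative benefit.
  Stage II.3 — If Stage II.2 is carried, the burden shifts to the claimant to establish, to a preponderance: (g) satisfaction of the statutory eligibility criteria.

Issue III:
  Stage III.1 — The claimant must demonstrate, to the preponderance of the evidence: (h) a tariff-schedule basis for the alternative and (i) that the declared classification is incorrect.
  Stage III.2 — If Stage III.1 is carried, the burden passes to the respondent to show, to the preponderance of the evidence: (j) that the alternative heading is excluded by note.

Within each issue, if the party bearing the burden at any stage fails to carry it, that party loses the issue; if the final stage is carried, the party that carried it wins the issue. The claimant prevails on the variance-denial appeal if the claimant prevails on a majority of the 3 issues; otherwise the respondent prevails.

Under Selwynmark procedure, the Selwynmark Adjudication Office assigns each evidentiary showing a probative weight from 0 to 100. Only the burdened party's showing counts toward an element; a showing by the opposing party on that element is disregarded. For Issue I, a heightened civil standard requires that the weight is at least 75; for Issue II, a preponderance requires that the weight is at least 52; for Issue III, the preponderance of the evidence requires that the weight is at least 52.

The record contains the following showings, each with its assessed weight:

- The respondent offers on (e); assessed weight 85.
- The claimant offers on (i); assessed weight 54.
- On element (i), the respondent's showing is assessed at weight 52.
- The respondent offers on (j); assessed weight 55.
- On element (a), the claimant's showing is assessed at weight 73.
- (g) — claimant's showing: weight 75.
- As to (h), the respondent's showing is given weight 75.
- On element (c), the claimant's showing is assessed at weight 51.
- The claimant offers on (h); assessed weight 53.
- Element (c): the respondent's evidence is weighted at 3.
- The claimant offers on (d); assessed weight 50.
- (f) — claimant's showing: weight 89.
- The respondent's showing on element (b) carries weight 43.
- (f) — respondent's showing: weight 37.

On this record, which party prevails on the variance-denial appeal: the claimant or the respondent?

— Issue I —
Stage I.1 (claimant, a heightened civil standard, weight is at least 75): (a) 73 < 75 — fails.
  Stage I.1 not carried; the claimant fails its burden.
So the respondent prevails on this issue.
— Issue II —
Stage II.1 (claimant, a preponderance, weight is at least 52): (d) 50 < 52 — fails.
  Stage II.1 not carried; the claimant fails its burden.
So the respondent prevails on this issue.
— Issue III —
Stage III.1 (claimant, the preponderance of the evidence, weight is at least 52): (h) 53 (respondent's 75 disregarded) ≥ 52 — meets; (i) 54 (respondent's 52 disregarded) ≥ 52 — meets.
  The claimant carries Stage III.1; the respondent now bears the burden.
Stage III.2 (respondent, the preponderance of the evidence, weight is at least 52): (j) 55 ≥ 52 — meets.
  The respondent carries the last stage.
With every stage satisfied, the respondent prevails on this issue.
Per-issue: Issue I → respondent; Issue II → respondent; Issue III → respondent. The claimant must prevail on a majority of issues; overall, the respondent prevails.

respondent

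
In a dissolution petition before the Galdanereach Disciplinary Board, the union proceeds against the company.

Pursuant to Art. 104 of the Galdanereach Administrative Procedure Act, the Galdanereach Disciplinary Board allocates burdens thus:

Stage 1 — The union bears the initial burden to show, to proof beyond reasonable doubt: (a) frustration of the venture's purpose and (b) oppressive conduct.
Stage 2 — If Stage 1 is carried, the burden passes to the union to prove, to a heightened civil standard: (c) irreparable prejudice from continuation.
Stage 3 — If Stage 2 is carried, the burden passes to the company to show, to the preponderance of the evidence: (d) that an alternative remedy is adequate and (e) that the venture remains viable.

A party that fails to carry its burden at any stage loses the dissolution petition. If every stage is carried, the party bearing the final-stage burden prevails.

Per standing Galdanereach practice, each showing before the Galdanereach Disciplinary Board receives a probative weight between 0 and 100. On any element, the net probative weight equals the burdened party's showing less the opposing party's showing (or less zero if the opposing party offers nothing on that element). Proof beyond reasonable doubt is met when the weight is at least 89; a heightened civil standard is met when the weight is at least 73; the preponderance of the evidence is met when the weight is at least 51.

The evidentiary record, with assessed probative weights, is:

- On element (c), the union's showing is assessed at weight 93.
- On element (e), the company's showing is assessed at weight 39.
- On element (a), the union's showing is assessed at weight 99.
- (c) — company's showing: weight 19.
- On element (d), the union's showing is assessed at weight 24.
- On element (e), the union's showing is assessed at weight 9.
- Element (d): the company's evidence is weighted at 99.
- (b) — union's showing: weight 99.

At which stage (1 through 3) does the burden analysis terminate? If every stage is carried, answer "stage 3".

At Stage 1 the union must meet proof beyond reasonable doubt (weight is at least 89): on (a) the weight is 99, ≥ 89, so (a) meets the standard; on (b) the weight is 99, which does reach 89, so (b) meets the standard.
  Stage 1 carried; the burden remains with the union.
At Stage 2 the union must meet a heightened civil standard (weight is at least 73): on (c) the weight is 93 less the opposing 19 gives net 74, ≥ 73, so (c) meets the standard.
  The union carries Stage 2; the company now bears the burden.
At Stage 3 the company must meet the preponderance of the evidence (weight is at least 51): on (d) the weight is 99 less the opposing 24 gives net 75, which does reach 51, so (d) meets the standard; on (e) the weight is 39 less the opposing 9 gives net 30, < 51, so (e) does not meet the standard.
  Not every element is met, so the company fails to carry Stage 3.
The union prevails.

stage 3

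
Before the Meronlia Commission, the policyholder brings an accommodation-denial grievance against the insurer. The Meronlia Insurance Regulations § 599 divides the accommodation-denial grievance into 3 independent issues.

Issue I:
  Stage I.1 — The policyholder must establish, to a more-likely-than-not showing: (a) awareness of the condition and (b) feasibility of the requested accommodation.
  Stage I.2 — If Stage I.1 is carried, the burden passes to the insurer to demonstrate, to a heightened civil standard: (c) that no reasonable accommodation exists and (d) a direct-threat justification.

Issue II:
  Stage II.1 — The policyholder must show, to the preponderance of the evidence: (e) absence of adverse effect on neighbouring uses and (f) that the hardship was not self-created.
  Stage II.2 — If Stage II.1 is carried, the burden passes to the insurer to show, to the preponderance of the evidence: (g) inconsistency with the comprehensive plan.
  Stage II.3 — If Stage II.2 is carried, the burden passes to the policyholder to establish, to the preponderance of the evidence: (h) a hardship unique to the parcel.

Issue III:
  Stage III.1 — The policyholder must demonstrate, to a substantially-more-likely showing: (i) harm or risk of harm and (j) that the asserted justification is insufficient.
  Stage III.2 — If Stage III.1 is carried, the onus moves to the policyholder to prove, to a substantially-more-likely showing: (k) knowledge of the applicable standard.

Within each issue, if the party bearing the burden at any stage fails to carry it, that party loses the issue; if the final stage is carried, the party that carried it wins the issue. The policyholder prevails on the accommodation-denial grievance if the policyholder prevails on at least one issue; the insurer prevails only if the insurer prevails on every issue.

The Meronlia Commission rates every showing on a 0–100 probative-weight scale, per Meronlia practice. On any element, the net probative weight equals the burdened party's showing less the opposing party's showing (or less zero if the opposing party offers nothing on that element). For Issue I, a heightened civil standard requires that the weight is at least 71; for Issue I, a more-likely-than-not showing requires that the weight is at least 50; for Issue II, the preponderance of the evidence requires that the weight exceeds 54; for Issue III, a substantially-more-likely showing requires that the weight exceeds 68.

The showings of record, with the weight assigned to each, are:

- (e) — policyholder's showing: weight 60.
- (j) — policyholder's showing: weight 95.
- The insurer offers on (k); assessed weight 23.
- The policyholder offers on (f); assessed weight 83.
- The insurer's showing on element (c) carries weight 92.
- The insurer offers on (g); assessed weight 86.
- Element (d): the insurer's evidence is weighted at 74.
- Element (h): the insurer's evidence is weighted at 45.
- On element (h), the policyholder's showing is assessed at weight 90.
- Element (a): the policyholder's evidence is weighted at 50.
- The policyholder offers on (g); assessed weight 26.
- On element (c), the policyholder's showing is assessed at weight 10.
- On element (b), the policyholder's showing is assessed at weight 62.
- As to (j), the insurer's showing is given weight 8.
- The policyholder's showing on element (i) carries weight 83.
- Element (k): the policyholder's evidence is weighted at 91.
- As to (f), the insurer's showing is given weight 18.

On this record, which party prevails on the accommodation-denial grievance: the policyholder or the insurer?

— Issue I —
Stage I.1 — burden on policyholder; standard: a more-likely-than-not showing (weight is at least 50).
    (a): 50 ≥ 50 [met]
    (b): 62 ≥ 50 [met]
  The policyholder carries Stage I.1; the insurer now bears the burden.
Stage I.2 — burden on insurer; standard: a heightened civil standard (weight is at least 71).
    (c): 92 − 10 = 82 ≥ 71 [met]
    (d): 74 ≥ 71 [met]
  All elements met at the final stage.
Every stage carried; the insurer prevails on this issue.
— Issue II —
At Stage II.1 the policyholder must meet the preponderance of the evidence (weight exceeds 54): on (e) the weight is 60, which does exceed 54, so (e) meets the standard; on (f) the weight is 83 less the opposing 18 gives net 65, > 54, so (f) meets the standard.
  Stage II.1 carried; the burden shifts to the insurer.
At Stage II.2 the insurer must meet the preponderance of the evidence (weight exceeds 54): on (g) the weight is 86 less the opposing 26 gives net 60, which does exceed 54, so (g) meets the standard.
  Stage II.2 is satisfied; the onus moves to the policyholder.
At Stage II.3 the policyholder must meet the preponderance of the evidence (weight exceeds 54): on (h) the weight is 90 less the opposing 45 gives net 45, which does not exceed 54, so (h) does not meet the standard.
  Stage II.3 not carried; the policyholder fails its burden.
So the insurer prevails on this issue.
— Issue III —
Stage III.1 (policyholder, a substantially-more-likely showing, weight exceeds 68): (i) 83 > 68 — meets; (j) net 95−8=87 > 68 — meets.
  Stage III.1 carried; the burden remains with the policyholder.
Stage III.2 (policyholder, a substantially-more-likely showing, weight exceeds 68): (k) net 91−23=68 ≤ 68 — fails.
  Stage III.2 not carried; the policyholder fails its burden.
So the insurer prevails on this issue.
Per-issue: Issue I → insurer; Issue II → insurer; Issue III → insurer. The policyholder must prevail on at least one issue; overall, the insurer prevails.

insurer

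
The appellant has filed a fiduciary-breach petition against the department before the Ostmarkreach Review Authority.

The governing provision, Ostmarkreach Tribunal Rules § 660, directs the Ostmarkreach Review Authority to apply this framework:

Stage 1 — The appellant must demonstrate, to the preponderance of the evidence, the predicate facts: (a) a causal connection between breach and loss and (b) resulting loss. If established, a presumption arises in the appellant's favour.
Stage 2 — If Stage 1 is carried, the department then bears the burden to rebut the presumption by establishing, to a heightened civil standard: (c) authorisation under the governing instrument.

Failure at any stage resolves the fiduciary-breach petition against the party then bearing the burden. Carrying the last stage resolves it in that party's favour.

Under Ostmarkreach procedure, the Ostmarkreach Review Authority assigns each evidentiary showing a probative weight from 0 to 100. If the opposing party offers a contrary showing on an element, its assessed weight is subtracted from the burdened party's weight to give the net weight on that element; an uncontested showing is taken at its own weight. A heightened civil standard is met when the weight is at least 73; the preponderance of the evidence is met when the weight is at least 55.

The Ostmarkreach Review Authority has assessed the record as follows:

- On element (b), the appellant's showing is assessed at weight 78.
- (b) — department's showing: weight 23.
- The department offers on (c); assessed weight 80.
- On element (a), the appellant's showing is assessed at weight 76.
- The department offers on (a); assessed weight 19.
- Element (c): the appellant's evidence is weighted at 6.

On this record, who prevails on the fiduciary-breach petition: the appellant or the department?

department

At Stage 1 the appellant must meet the preponderance of the evidence (weight is at least 55): on (a) the weight is 76 less the opposing 19 gives net 57, ≥ 55, so (a) meets the standard; on (b) the weight is 78 less the opposing 23 gives net 55, which does reach 55, so (b) meets the standard.
  All elements met. The burden passes to the department.
At Stage 2 the department must meet a heightened civil standard (weight is at least 73): on (c) the weight is 80 less the opposing 6 gives net 74, ≥ 73, so (c) meets the standard.
  The department carries the last stage.
Every stage carried; the department prevails.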